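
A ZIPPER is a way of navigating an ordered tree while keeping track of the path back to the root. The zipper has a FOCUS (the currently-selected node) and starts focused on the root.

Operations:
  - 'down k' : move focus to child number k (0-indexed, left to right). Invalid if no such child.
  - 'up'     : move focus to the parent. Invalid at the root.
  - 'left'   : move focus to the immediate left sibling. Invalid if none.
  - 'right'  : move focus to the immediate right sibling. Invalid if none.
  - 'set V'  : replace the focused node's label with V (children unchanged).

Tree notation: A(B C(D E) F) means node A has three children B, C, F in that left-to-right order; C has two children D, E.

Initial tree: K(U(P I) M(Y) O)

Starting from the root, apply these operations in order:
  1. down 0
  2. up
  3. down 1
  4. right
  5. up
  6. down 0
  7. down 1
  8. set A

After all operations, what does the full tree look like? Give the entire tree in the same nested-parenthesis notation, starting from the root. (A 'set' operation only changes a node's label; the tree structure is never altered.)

Step 1 (down 0): focus=U path=0 depth=1 children=['P', 'I'] left=[] right=['M', 'O'] parent=K
Step 2 (up): focus=K path=root depth=0 children=['U', 'M', 'O'] (at root)
Step 3 (down 1): focus=M path=1 depth=1 children=['Y'] left=['U'] right=['O'] parent=K
Step 4 (right): focus=O path=2 depth=1 children=[] left=['U', 'M'] right=[] parent=K
Step 5 (up): focus=K path=root depth=0 children=['U', 'M', 'O'] (at root)
Step 6 (down 0): focus=U path=0 depth=1 children=['P', 'I'] left=[] right=['M', 'O'] parent=K
Step 7 (down 1): focus=I path=0/1 depth=2 children=[] left=['P'] right=[] parent=U
Step 8 (set A): focus=A path=0/1 depth=2 children=[] left=['P'] right=[] parent=U

Answer: K(U(P A) M(Y) O)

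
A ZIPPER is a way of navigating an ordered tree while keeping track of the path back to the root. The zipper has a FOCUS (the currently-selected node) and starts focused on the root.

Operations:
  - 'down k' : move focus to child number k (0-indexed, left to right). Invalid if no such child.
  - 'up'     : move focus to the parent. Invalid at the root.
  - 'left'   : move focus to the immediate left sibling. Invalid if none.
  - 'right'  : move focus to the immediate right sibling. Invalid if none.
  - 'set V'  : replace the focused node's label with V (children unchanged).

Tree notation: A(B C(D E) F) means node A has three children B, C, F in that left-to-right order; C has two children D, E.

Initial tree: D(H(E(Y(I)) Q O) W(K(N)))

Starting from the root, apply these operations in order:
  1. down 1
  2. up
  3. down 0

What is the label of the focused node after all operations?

Answer: H

Derivation:
Step 1 (down 1): focus=W path=1 depth=1 children=['K'] left=['H'] right=[] parent=D
Step 2 (up): focus=D path=root depth=0 children=['H', 'W'] (at root)
Step 3 (down 0): focus=H path=0 depth=1 children=['E', 'Q', 'O'] left=[] right=['W'] parent=D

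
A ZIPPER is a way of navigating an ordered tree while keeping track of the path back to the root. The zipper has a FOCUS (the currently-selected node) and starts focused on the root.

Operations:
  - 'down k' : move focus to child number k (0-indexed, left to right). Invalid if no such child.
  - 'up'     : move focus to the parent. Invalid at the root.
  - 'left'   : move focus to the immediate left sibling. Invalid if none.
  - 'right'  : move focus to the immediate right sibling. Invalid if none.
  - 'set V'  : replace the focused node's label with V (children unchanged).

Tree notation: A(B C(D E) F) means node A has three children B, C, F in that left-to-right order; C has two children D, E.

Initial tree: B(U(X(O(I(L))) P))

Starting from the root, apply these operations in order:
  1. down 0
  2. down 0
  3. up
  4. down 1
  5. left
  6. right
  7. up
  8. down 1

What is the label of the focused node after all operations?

Answer: P

Derivation:
Step 1 (down 0): focus=U path=0 depth=1 children=['X', 'P'] left=[] right=[] parent=B
Step 2 (down 0): focus=X path=0/0 depth=2 children=['O'] left=[] right=['P'] parent=U
Step 3 (up): focus=U path=0 depth=1 children=['X', 'P'] left=[] right=[] parent=B
Step 4 (down 1): focus=P path=0/1 depth=2 children=[] left=['X'] right=[] parent=U
Step 5 (left): focus=X path=0/0 depth=2 children=['O'] left=[] right=['P'] parent=U
Step 6 (right): focus=P path=0/1 depth=2 children=[] left=['X'] right=[] parent=U
Step 7 (up): focus=U path=0 depth=1 children=['X', 'P'] left=[] right=[] parent=B
Step 8 (down 1): focus=P path=0/1 depth=2 children=[] left=['X'] right=[] parent=U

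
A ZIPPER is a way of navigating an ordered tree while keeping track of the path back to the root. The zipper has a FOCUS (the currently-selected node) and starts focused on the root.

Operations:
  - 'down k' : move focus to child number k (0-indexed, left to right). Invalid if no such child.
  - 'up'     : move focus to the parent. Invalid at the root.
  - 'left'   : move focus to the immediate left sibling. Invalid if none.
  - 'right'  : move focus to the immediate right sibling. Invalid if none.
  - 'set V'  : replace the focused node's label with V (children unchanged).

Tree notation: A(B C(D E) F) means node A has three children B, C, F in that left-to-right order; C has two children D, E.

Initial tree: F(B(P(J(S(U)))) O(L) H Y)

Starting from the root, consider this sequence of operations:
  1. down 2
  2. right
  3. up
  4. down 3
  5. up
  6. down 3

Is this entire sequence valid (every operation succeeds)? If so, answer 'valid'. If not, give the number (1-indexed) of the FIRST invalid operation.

Step 1 (down 2): focus=H path=2 depth=1 children=[] left=['B', 'O'] right=['Y'] parent=F
Step 2 (right): focus=Y path=3 depth=1 children=[] left=['B', 'O', 'H'] right=[] parent=F
Step 3 (up): focus=F path=root depth=0 children=['B', 'O', 'H', 'Y'] (at root)
Step 4 (down 3): focus=Y path=3 depth=1 children=[] left=['B', 'O', 'H'] right=[] parent=F
Step 5 (up): focus=F path=root depth=0 children=['B', 'O', 'H', 'Y'] (at root)
Step 6 (down 3): focus=Y path=3 depth=1 children=[] left=['B', 'O', 'H'] right=[] parent=F

Answer: valid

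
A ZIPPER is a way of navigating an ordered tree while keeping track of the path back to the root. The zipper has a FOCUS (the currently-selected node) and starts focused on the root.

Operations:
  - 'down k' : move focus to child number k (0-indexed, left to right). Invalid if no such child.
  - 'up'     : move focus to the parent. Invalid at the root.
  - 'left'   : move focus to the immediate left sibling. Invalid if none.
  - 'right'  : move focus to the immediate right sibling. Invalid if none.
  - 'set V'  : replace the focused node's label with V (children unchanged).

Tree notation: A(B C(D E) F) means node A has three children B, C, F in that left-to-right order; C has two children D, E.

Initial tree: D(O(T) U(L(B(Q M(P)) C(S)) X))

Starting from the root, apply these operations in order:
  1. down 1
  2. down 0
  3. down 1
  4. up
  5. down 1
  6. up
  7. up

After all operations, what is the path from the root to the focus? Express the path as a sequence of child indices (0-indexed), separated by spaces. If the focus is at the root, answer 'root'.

Answer: 1

Derivation:
Step 1 (down 1): focus=U path=1 depth=1 children=['L', 'X'] left=['O'] right=[] parent=D
Step 2 (down 0): focus=L path=1/0 depth=2 children=['B', 'C'] left=[] right=['X'] parent=U
Step 3 (down 1): focus=C path=1/0/1 depth=3 children=['S'] left=['B'] right=[] parent=L
Step 4 (up): focus=L path=1/0 depth=2 children=['B', 'C'] left=[] right=['X'] parent=U
Step 5 (down 1): focus=C path=1/0/1 depth=3 children=['S'] left=['B'] right=[] parent=L
Step 6 (up): focus=L path=1/0 depth=2 children=['B', 'C'] left=[] right=['X'] parent=U
Step 7 (up): focus=U path=1 depth=1 children=['L', 'X'] left=['O'] right=[] parent=D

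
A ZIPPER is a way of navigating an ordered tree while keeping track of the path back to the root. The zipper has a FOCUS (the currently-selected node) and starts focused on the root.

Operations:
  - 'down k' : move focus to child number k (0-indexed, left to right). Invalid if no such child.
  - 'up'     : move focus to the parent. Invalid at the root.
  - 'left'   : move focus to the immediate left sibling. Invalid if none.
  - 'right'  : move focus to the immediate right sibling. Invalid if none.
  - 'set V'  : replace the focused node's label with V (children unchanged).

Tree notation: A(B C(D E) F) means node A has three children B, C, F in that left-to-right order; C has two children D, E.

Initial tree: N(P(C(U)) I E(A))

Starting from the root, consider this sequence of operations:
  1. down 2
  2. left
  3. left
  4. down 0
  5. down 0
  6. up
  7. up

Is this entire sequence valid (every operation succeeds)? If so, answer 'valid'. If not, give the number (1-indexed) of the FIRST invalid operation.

Answer: valid

Derivation:
Step 1 (down 2): focus=E path=2 depth=1 children=['A'] left=['P', 'I'] right=[] parent=N
Step 2 (left): focus=I path=1 depth=1 children=[] left=['P'] right=['E'] parent=N
Step 3 (left): focus=P path=0 depth=1 children=['C'] left=[] right=['I', 'E'] parent=N
Step 4 (down 0): focus=C path=0/0 depth=2 children=['U'] left=[] right=[] parent=P
Step 5 (down 0): focus=U path=0/0/0 depth=3 children=[] left=[] right=[] parent=C
Step 6 (up): focus=C path=0/0 depth=2 children=['U'] left=[] right=[] parent=P
Step 7 (up): focus=P path=0 depth=1 children=['C'] left=[] right=['I', 'E'] parent=N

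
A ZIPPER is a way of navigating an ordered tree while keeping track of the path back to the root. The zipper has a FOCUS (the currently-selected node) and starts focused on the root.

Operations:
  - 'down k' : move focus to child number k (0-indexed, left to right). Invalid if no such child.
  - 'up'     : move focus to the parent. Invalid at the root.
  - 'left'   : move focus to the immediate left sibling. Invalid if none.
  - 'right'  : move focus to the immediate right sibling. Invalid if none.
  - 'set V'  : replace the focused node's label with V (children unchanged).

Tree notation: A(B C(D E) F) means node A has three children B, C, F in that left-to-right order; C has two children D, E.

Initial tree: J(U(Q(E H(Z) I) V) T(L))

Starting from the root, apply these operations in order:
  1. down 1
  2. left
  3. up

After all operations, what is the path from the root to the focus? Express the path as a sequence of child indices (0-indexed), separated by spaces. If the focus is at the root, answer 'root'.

Step 1 (down 1): focus=T path=1 depth=1 children=['L'] left=['U'] right=[] parent=J
Step 2 (left): focus=U path=0 depth=1 children=['Q', 'V'] left=[] right=['T'] parent=J
Step 3 (up): focus=J path=root depth=0 children=['U', 'T'] (at root)

Answer: root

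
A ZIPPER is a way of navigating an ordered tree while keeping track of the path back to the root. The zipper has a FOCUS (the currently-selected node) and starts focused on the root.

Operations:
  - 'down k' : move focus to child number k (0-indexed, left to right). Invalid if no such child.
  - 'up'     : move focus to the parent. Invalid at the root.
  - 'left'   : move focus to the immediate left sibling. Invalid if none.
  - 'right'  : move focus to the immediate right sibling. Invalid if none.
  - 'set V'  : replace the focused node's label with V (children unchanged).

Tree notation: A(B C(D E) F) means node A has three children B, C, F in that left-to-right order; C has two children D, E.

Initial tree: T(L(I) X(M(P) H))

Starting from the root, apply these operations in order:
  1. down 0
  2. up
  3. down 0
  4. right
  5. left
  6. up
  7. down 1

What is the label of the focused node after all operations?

Answer: X

Derivation:
Step 1 (down 0): focus=L path=0 depth=1 children=['I'] left=[] right=['X'] parent=T
Step 2 (up): focus=T path=root depth=0 children=['L', 'X'] (at root)
Step 3 (down 0): focus=L path=0 depth=1 children=['I'] left=[] right=['X'] parent=T
Step 4 (right): focus=X path=1 depth=1 children=['M', 'H'] left=['L'] right=[] parent=T
Step 5 (left): focus=L path=0 depth=1 children=['I'] left=[] right=['X'] parent=T
Step 6 (up): focus=T path=root depth=0 children=['L', 'X'] (at root)
Step 7 (down 1): focus=X path=1 depth=1 children=['M', 'H'] left=['L'] right=[] parent=T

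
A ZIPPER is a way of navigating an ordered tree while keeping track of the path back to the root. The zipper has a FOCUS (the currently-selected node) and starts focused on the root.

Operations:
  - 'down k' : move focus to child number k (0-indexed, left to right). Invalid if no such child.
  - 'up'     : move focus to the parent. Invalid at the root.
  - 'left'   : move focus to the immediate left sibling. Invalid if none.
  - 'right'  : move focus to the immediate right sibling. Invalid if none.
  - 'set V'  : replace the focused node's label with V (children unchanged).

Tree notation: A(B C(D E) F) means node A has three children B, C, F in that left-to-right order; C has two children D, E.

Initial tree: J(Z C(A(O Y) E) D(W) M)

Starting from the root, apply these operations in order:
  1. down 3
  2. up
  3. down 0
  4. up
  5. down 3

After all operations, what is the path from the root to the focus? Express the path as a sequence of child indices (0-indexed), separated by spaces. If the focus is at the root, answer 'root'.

Step 1 (down 3): focus=M path=3 depth=1 children=[] left=['Z', 'C', 'D'] right=[] parent=J
Step 2 (up): focus=J path=root depth=0 children=['Z', 'C', 'D', 'M'] (at root)
Step 3 (down 0): focus=Z path=0 depth=1 children=[] left=[] right=['C', 'D', 'M'] parent=J
Step 4 (up): focus=J path=root depth=0 children=['Z', 'C', 'D', 'M'] (at root)
Step 5 (down 3): focus=M path=3 depth=1 children=[] left=['Z', 'C', 'D'] right=[] parent=J

Answer: 3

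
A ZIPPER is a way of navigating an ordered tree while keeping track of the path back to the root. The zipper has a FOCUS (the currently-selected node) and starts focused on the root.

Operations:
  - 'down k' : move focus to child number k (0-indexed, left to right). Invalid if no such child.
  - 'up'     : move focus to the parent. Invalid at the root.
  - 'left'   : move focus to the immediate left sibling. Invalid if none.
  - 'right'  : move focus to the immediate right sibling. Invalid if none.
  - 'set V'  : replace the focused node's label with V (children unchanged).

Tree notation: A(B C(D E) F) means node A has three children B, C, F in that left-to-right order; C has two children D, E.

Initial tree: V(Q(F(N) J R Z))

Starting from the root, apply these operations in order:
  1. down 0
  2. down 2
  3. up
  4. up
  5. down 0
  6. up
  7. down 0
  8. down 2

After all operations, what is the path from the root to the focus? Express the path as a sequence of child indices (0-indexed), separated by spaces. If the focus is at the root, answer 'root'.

Step 1 (down 0): focus=Q path=0 depth=1 children=['F', 'J', 'R', 'Z'] left=[] right=[] parent=V
Step 2 (down 2): focus=R path=0/2 depth=2 children=[] left=['F', 'J'] right=['Z'] parent=Q
Step 3 (up): focus=Q path=0 depth=1 children=['F', 'J', 'R', 'Z'] left=[] right=[] parent=V
Step 4 (up): focus=V path=root depth=0 children=['Q'] (at root)
Step 5 (down 0): focus=Q path=0 depth=1 children=['F', 'J', 'R', 'Z'] left=[] right=[] parent=V
Step 6 (up): focus=V path=root depth=0 children=['Q'] (at root)
Step 7 (down 0): focus=Q path=0 depth=1 children=['F', 'J', 'R', 'Z'] left=[] right=[] parent=V
Step 8 (down 2): focus=R path=0/2 depth=2 children=[] left=['F', 'J'] right=['Z'] parent=Q

Answer: 0 2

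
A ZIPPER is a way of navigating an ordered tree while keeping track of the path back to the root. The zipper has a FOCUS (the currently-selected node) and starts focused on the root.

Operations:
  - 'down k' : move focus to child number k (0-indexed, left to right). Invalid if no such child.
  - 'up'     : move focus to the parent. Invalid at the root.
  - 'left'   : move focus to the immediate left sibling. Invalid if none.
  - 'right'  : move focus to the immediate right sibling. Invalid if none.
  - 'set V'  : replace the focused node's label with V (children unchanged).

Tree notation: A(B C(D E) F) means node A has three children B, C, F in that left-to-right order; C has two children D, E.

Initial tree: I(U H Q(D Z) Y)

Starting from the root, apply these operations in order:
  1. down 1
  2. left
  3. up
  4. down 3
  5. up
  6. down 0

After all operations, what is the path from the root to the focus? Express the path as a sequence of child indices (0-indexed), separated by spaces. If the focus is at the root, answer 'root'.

Step 1 (down 1): focus=H path=1 depth=1 children=[] left=['U'] right=['Q', 'Y'] parent=I
Step 2 (left): focus=U path=0 depth=1 children=[] left=[] right=['H', 'Q', 'Y'] parent=I
Step 3 (up): focus=I path=root depth=0 children=['U', 'H', 'Q', 'Y'] (at root)
Step 4 (down 3): focus=Y path=3 depth=1 children=[] left=['U', 'H', 'Q'] right=[] parent=I
Step 5 (up): focus=I path=root depth=0 children=['U', 'H', 'Q', 'Y'] (at root)
Step 6 (down 0): focus=U path=0 depth=1 children=[] left=[] right=['H', 'Q', 'Y'] parent=I

Answer: 0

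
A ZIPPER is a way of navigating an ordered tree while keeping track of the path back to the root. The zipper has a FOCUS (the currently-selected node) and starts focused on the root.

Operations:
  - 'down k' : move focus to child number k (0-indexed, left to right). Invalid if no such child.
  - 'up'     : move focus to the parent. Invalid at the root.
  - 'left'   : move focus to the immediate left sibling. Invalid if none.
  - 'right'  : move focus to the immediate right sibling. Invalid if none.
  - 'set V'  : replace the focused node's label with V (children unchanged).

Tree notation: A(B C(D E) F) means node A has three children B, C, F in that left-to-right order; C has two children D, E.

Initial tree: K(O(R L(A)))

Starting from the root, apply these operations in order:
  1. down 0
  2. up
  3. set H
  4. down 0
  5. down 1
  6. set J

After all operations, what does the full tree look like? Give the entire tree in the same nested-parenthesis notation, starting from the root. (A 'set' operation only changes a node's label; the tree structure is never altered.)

Answer: H(O(R J(A)))

Derivation:
Step 1 (down 0): focus=O path=0 depth=1 children=['R', 'L'] left=[] right=[] parent=K
Step 2 (up): focus=K path=root depth=0 children=['O'] (at root)
Step 3 (set H): focus=H path=root depth=0 children=['O'] (at root)
Step 4 (down 0): focus=O path=0 depth=1 children=['R', 'L'] left=[] right=[] parent=H
Step 5 (down 1): focus=L path=0/1 depth=2 children=['A'] left=['R'] right=[] parent=O
Step 6 (set J): focus=J path=0/1 depth=2 children=['A'] left=['R'] right=[] parent=O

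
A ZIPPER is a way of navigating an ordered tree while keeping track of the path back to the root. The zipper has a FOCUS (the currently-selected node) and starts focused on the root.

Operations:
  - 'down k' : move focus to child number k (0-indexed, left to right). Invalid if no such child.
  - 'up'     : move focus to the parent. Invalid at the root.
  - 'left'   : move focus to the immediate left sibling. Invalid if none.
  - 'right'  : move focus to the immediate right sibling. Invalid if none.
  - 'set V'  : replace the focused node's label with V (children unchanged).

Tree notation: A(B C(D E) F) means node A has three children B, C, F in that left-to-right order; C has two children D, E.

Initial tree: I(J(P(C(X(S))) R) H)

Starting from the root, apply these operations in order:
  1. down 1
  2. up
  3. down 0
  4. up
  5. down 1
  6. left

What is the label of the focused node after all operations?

Step 1 (down 1): focus=H path=1 depth=1 children=[] left=['J'] right=[] parent=I
Step 2 (up): focus=I path=root depth=0 children=['J', 'H'] (at root)
Step 3 (down 0): focus=J path=0 depth=1 children=['P', 'R'] left=[] right=['H'] parent=I
Step 4 (up): focus=I path=root depth=0 children=['J', 'H'] (at root)
Step 5 (down 1): focus=H path=1 depth=1 children=[] left=['J'] right=[] parent=I
Step 6 (left): focus=J path=0 depth=1 children=['P', 'R'] left=[] right=['H'] parent=I

Answer: J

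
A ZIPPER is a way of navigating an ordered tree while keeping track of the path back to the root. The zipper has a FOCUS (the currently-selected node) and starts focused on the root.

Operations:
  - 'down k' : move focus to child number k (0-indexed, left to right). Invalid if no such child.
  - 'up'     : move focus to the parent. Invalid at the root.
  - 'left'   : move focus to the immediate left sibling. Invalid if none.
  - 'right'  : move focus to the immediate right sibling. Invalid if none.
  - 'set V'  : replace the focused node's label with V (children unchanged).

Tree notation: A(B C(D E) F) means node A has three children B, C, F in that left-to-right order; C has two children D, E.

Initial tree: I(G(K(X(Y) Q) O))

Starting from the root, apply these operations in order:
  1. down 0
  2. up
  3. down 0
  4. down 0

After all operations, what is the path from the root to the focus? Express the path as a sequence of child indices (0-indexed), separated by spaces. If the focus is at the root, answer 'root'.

Answer: 0 0

Derivation:
Step 1 (down 0): focus=G path=0 depth=1 children=['K', 'O'] left=[] right=[] parent=I
Step 2 (up): focus=I path=root depth=0 children=['G'] (at root)
Step 3 (down 0): focus=G path=0 depth=1 children=['K', 'O'] left=[] right=[] parent=I
Step 4 (down 0): focus=K path=0/0 depth=2 children=['X', 'Q'] left=[] right=['O'] parent=G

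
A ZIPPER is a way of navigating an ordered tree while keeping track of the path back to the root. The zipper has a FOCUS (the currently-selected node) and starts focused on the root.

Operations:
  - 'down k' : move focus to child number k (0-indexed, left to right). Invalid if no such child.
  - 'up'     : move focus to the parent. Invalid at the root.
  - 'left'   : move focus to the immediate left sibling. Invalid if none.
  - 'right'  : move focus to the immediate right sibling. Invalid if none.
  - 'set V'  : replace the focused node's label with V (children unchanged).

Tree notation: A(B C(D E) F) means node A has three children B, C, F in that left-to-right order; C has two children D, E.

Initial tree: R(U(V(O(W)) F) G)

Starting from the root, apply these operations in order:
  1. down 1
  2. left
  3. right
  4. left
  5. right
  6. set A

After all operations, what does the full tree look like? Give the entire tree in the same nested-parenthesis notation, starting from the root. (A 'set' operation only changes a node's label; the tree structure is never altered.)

Step 1 (down 1): focus=G path=1 depth=1 children=[] left=['U'] right=[] parent=R
Step 2 (left): focus=U path=0 depth=1 children=['V', 'F'] left=[] right=['G'] parent=R
Step 3 (right): focus=G path=1 depth=1 children=[] left=['U'] right=[] parent=R
Step 4 (left): focus=U path=0 depth=1 children=['V', 'F'] left=[] right=['G'] parent=R
Step 5 (right): focus=G path=1 depth=1 children=[] left=['U'] right=[] parent=R
Step 6 (set A): focus=A path=1 depth=1 children=[] left=['U'] right=[] parent=R

Answer: R(U(V(O(W)) F) A)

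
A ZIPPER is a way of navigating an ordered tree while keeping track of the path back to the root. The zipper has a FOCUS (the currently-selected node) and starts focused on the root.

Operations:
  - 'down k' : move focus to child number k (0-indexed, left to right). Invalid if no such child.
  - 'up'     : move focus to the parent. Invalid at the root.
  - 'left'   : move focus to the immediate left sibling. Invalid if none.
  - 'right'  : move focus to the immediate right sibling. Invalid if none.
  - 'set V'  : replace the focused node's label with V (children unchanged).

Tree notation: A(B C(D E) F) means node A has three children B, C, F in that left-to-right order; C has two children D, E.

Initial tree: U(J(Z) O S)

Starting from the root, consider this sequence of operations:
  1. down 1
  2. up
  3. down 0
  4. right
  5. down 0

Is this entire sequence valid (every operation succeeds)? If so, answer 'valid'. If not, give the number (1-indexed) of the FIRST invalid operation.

Answer: 5

Derivation:
Step 1 (down 1): focus=O path=1 depth=1 children=[] left=['J'] right=['S'] parent=U
Step 2 (up): focus=U path=root depth=0 children=['J', 'O', 'S'] (at root)
Step 3 (down 0): focus=J path=0 depth=1 children=['Z'] left=[] right=['O', 'S'] parent=U
Step 4 (right): focus=O path=1 depth=1 children=[] left=['J'] right=['S'] parent=U
Step 5 (down 0): INVALID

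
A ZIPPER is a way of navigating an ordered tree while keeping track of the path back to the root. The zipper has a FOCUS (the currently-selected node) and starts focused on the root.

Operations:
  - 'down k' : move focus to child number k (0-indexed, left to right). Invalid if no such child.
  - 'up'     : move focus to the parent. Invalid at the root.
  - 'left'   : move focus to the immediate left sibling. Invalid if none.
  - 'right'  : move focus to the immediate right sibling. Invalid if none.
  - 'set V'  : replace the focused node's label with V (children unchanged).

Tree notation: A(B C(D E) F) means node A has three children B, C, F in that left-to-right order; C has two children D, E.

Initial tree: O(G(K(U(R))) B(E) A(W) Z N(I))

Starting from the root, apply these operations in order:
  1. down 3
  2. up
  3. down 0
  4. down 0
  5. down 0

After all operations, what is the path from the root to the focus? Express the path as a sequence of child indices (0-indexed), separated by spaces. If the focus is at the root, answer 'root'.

Answer: 0 0 0

Derivation:
Step 1 (down 3): focus=Z path=3 depth=1 children=[] left=['G', 'B', 'A'] right=['N'] parent=O
Step 2 (up): focus=O path=root depth=0 children=['G', 'B', 'A', 'Z', 'N'] (at root)
Step 3 (down 0): focus=G path=0 depth=1 children=['K'] left=[] right=['B', 'A', 'Z', 'N'] parent=O
Step 4 (down 0): focus=K path=0/0 depth=2 children=['U'] left=[] right=[] parent=G
Step 5 (down 0): focus=U path=0/0/0 depth=3 children=['R'] left=[] right=[] parent=K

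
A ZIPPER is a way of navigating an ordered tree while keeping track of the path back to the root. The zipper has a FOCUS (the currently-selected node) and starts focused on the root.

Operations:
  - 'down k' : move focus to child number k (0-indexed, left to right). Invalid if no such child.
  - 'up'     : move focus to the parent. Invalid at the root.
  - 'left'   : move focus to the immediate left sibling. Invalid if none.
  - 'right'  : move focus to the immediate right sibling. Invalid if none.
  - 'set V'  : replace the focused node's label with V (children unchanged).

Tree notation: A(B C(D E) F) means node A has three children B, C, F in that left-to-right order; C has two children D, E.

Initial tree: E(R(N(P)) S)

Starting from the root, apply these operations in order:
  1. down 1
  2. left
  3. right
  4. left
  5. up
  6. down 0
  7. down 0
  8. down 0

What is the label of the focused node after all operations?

Answer: P

Derivation:
Step 1 (down 1): focus=S path=1 depth=1 children=[] left=['R'] right=[] parent=E
Step 2 (left): focus=R path=0 depth=1 children=['N'] left=[] right=['S'] parent=E
Step 3 (right): focus=S path=1 depth=1 children=[] left=['R'] right=[] parent=E
Step 4 (left): focus=R path=0 depth=1 children=['N'] left=[] right=['S'] parent=E
Step 5 (up): focus=E path=root depth=0 children=['R', 'S'] (at root)
Step 6 (down 0): focus=R path=0 depth=1 children=['N'] left=[] right=['S'] parent=E
Step 7 (down 0): focus=N path=0/0 depth=2 children=['P'] left=[] right=[] parent=R
Step 8 (down 0): focus=P path=0/0/0 depth=3 children=[] left=[] right=[] parent=N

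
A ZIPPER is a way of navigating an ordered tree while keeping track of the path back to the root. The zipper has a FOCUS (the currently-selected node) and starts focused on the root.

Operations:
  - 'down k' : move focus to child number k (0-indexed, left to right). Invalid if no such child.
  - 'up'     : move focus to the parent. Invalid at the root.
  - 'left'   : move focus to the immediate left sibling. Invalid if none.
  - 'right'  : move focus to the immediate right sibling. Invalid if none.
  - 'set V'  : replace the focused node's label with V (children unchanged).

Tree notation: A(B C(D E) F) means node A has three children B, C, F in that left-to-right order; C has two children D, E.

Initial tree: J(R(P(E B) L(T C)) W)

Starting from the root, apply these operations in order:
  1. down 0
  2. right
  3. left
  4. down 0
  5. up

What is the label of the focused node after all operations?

Answer: R

Derivation:
Step 1 (down 0): focus=R path=0 depth=1 children=['P', 'L'] left=[] right=['W'] parent=J
Step 2 (right): focus=W path=1 depth=1 children=[] left=['R'] right=[] parent=J
Step 3 (left): focus=R path=0 depth=1 children=['P', 'L'] left=[] right=['W'] parent=J
Step 4 (down 0): focus=P path=0/0 depth=2 children=['E', 'B'] left=[] right=['L'] parent=R
Step 5 (up): focus=R path=0 depth=1 children=['P', 'L'] left=[] right=['W'] parent=J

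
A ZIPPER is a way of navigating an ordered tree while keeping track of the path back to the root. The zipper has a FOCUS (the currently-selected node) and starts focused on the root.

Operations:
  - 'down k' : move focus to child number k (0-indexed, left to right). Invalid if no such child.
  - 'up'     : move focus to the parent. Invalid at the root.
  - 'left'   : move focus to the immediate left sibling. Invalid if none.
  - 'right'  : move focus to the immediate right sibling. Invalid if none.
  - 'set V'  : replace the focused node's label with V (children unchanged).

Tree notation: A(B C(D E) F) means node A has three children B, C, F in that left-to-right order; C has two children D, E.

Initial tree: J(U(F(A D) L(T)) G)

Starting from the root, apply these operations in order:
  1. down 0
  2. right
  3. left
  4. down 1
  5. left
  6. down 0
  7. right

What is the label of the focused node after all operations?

Answer: D

Derivation:
Step 1 (down 0): focus=U path=0 depth=1 children=['F', 'L'] left=[] right=['G'] parent=J
Step 2 (right): focus=G path=1 depth=1 children=[] left=['U'] right=[] parent=J
Step 3 (left): focus=U path=0 depth=1 children=['F', 'L'] left=[] right=['G'] parent=J
Step 4 (down 1): focus=L path=0/1 depth=2 children=['T'] left=['F'] right=[] parent=U
Step 5 (left): focus=F path=0/0 depth=2 children=['A', 'D'] left=[] right=['L'] parent=U
Step 6 (down 0): focus=A path=0/0/0 depth=3 children=[] left=[] right=['D'] parent=F
Step 7 (right): focus=D path=0/0/1 depth=3 children=[] left=['A'] right=[] parent=F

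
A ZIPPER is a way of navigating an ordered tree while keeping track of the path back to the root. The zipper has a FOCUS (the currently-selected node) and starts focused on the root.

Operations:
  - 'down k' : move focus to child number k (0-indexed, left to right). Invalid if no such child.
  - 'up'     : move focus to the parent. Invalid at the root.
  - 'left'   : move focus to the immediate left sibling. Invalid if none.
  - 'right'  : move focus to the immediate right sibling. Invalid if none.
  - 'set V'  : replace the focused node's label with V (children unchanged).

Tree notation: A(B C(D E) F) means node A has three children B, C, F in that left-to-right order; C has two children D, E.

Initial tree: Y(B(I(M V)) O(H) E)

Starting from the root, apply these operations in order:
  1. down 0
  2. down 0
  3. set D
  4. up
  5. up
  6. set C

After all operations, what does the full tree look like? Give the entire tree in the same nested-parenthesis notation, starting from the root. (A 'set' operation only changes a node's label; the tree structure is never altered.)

Answer: C(B(D(M V)) O(H) E)

Derivation:
Step 1 (down 0): focus=B path=0 depth=1 children=['I'] left=[] right=['O', 'E'] parent=Y
Step 2 (down 0): focus=I path=0/0 depth=2 children=['M', 'V'] left=[] right=[] parent=B
Step 3 (set D): focus=D path=0/0 depth=2 children=['M', 'V'] left=[] right=[] parent=B
Step 4 (up): focus=B path=0 depth=1 children=['D'] left=[] right=['O', 'E'] parent=Y
Step 5 (up): focus=Y path=root depth=0 children=['B', 'O', 'E'] (at root)
Step 6 (set C): focus=C path=root depth=0 children=['B', 'O', 'E'] (at root)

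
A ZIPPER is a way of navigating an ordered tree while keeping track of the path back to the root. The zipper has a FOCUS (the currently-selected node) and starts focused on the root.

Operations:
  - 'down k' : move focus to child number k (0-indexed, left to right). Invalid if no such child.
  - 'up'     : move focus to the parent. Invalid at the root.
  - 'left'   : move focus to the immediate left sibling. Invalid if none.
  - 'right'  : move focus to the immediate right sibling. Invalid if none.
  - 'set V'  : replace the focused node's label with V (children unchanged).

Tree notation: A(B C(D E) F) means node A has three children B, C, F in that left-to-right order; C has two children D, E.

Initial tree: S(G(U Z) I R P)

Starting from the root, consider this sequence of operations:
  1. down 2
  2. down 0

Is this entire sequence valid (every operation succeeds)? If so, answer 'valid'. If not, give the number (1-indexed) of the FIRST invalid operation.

Answer: 2

Derivation:
Step 1 (down 2): focus=R path=2 depth=1 children=[] left=['G', 'I'] right=['P'] parent=S
Step 2 (down 0): INVALID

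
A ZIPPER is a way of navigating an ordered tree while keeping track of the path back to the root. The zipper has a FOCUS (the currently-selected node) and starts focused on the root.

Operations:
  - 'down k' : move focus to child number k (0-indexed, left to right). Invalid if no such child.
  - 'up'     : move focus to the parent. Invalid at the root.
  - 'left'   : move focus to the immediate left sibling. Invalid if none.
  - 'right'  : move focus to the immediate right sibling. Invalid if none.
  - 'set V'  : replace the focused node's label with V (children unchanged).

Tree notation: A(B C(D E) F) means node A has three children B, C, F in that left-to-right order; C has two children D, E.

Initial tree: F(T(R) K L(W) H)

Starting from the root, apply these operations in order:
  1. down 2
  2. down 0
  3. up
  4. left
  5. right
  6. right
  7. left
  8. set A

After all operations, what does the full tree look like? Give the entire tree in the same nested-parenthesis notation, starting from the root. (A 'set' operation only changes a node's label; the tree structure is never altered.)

Step 1 (down 2): focus=L path=2 depth=1 children=['W'] left=['T', 'K'] right=['H'] parent=F
Step 2 (down 0): focus=W path=2/0 depth=2 children=[] left=[] right=[] parent=L
Step 3 (up): focus=L path=2 depth=1 children=['W'] left=['T', 'K'] right=['H'] parent=F
Step 4 (left): focus=K path=1 depth=1 children=[] left=['T'] right=['L', 'H'] parent=F
Step 5 (right): focus=L path=2 depth=1 children=['W'] left=['T', 'K'] right=['H'] parent=F
Step 6 (right): focus=H path=3 depth=1 children=[] left=['T', 'K', 'L'] right=[] parent=F
Step 7 (left): focus=L path=2 depth=1 children=['W'] left=['T', 'K'] right=['H'] parent=F
Step 8 (set A): focus=A path=2 depth=1 children=['W'] left=['T', 'K'] right=['H'] parent=F

Answer: F(T(R) K A(W) H)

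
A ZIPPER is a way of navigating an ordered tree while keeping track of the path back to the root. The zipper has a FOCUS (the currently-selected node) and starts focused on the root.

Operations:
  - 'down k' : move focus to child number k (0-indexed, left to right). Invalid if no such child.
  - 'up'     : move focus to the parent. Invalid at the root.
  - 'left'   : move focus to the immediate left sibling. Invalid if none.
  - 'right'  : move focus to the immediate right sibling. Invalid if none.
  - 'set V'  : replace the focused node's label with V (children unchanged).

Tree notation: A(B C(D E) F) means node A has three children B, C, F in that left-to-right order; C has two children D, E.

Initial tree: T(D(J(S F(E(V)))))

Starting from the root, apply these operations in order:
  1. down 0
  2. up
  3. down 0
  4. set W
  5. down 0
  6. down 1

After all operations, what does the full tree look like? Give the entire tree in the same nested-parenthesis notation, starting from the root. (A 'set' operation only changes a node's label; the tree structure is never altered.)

Answer: T(W(J(S F(E(V)))))

Derivation:
Step 1 (down 0): focus=D path=0 depth=1 children=['J'] left=[] right=[] parent=T
Step 2 (up): focus=T path=root depth=0 children=['D'] (at root)
Step 3 (down 0): focus=D path=0 depth=1 children=['J'] left=[] right=[] parent=T
Step 4 (set W): focus=W path=0 depth=1 children=['J'] left=[] right=[] parent=T
Step 5 (down 0): focus=J path=0/0 depth=2 children=['S', 'F'] left=[] right=[] parent=W
Step 6 (down 1): focus=F path=0/0/1 depth=3 children=['E'] left=['S'] right=[] parent=J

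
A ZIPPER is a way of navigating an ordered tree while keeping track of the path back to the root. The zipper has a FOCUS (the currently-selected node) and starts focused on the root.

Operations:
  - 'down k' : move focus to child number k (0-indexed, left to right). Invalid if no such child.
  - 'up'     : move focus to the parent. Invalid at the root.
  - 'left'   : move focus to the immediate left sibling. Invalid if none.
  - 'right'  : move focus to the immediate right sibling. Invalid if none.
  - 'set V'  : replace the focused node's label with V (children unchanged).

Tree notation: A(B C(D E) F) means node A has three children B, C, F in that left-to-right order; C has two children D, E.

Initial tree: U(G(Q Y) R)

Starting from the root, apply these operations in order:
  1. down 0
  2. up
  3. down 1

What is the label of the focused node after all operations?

Step 1 (down 0): focus=G path=0 depth=1 children=['Q', 'Y'] left=[] right=['R'] parent=U
Step 2 (up): focus=U path=root depth=0 children=['G', 'R'] (at root)
Step 3 (down 1): focus=R path=1 depth=1 children=[] left=['G'] right=[] parent=U

Answer: R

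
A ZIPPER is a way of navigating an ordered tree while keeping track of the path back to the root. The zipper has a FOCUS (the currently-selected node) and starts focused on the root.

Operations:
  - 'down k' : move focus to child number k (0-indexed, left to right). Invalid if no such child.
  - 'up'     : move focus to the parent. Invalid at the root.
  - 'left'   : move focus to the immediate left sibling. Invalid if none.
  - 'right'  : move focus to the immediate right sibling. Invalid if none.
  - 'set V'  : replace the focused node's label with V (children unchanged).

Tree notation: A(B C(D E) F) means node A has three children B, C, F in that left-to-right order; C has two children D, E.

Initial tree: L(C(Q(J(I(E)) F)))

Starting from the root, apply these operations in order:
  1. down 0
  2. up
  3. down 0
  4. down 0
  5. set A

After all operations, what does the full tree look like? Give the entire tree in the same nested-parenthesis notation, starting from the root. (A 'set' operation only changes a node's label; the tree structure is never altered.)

Answer: L(C(A(J(I(E)) F)))

Derivation:
Step 1 (down 0): focus=C path=0 depth=1 children=['Q'] left=[] right=[] parent=L
Step 2 (up): focus=L path=root depth=0 children=['C'] (at root)
Step 3 (down 0): focus=C path=0 depth=1 children=['Q'] left=[] right=[] parent=L
Step 4 (down 0): focus=Q path=0/0 depth=2 children=['J', 'F'] left=[] right=[] parent=C
Step 5 (set A): focus=A path=0/0 depth=2 children=['J', 'F'] left=[] right=[] parent=C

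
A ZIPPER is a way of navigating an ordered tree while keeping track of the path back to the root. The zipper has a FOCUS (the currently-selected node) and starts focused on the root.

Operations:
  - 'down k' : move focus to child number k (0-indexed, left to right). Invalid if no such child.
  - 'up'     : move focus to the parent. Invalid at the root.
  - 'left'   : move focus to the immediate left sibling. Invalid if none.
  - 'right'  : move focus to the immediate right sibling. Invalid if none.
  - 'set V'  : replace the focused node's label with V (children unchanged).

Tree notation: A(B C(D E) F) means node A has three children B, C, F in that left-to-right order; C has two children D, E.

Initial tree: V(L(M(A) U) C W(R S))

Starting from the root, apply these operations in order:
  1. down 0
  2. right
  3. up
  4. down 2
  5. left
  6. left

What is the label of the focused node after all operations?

Step 1 (down 0): focus=L path=0 depth=1 children=['M', 'U'] left=[] right=['C', 'W'] parent=V
Step 2 (right): focus=C path=1 depth=1 children=[] left=['L'] right=['W'] parent=V
Step 3 (up): focus=V path=root depth=0 children=['L', 'C', 'W'] (at root)
Step 4 (down 2): focus=W path=2 depth=1 children=['R', 'S'] left=['L', 'C'] right=[] parent=V
Step 5 (left): focus=C path=1 depth=1 children=[] left=['L'] right=['W'] parent=V
Step 6 (left): focus=L path=0 depth=1 children=['M', 'U'] left=[] right=['C', 'W'] parent=V

Answer: L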